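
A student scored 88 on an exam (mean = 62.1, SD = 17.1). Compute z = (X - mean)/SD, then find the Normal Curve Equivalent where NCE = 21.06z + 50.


z = (X - mean) / SD = (88 - 62.1) / 17.1
z = 25.9 / 17.1
z = 1.5146
NCE = NCE = 21.06z + 50
Carry z at full precision (z = 25.9 / 17.1) into the conversion:
NCE = 21.06 * (25.9 / 17.1) + 50 = 545.454 / 17.1 + 50
NCE = 31.8979 + 50
NCE = 81.8979

81.8979


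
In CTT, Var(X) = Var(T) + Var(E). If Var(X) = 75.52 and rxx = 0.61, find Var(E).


var_true = rxx * var_obs = 0.61 * 75.52 = 46.0672
var_error = var_obs - var_true
var_error = 75.52 - 46.0672
var_error = 29.4528

29.4528


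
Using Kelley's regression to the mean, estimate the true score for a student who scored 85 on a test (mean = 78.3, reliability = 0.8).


T_est = rxx * X + (1 - rxx) * mean
T_est = 0.8 * 85 + 0.2 * 78.3
T_est = 68.0 + 15.66
T_est = 83.66

83.66


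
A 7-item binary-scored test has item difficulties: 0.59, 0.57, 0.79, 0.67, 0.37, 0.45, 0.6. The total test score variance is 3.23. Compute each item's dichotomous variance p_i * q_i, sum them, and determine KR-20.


For each item, compute p_i * q_i:
  Item 1: 0.59 * 0.41 = 0.2419
  Item 2: 0.57 * 0.43 = 0.2451
  Item 3: 0.79 * 0.21 = 0.1659
  Item 4: 0.67 * 0.33 = 0.2211
  Item 5: 0.37 * 0.63 = 0.2331
  Item 6: 0.45 * 0.55 = 0.2475
  Item 7: 0.6 * 0.4 = 0.24
Sum(p_i * q_i) = 0.2419 + 0.2451 + 0.1659 + 0.2211 + 0.2331 + 0.2475 + 0.24 = 1.5946
KR-20 = (k/(k-1)) * (1 - Sum(p_i*q_i) / Var_total)
= (7/6) * (1 - 1.5946/3.23)
= 1.1667 * 0.5063
KR-20 = 0.5907

0.5907


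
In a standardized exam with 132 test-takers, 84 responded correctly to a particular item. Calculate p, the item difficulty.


Item difficulty p = number correct / total examinees
p = 84 / 132
p = 0.6364

0.6364


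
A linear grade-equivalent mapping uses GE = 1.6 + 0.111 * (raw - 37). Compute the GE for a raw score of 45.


raw - median = 45 - 37 = 8
slope * diff = 0.111 * 8 = 0.888
GE = 1.6 + 0.888
GE = 2.488

2.488


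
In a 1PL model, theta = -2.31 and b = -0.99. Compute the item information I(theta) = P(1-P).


P = 1/(1+exp(-(-2.31--0.99))) = 0.2108
I = P*(1-P) = 0.2108 * 0.7892
I = 0.1664

0.1664


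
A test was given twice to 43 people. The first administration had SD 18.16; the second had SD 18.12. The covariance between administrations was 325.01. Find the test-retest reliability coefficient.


r = cov(X,Y) / (SD_X * SD_Y)
r = 325.01 / (18.16 * 18.12)
r = 325.01 / 329.0592
r = 0.9877

0.9877


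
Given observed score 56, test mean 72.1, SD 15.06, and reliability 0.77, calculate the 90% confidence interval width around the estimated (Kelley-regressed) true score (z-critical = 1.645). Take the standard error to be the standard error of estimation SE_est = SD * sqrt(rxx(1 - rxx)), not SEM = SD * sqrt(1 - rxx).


True score estimate = 0.77*56 + 0.23*72.1 = 59.703
SE_est = SD * sqrt(rxx * (1 - rxx)) = 15.06 * sqrt(0.77 * 0.23) = 15.06 * sqrt(0.1771) = 6.337738
CI = T_est +/- z * SE_est, so width = 2 * z * SE_est = 2 * 1.645 * 6.337738
Width = 20.8512

20.8512


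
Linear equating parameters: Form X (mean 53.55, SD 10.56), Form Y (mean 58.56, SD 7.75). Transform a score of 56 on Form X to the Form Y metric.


slope = SD_Y / SD_X = 7.75 / 10.56 ~ 0.7339
intercept = mean_Y - slope * mean_X = 58.56 - (7.75 / 10.56) * 53.55 ~ 19.2596
Y = slope * X + intercept. To avoid rounding drift from the rounded slope/intercept, evaluate the equivalent form Y = mean_Y + SD_Y * (X - mean_X) / SD_X at full precision:
Y = 58.56 + 7.75 * (56 - 53.55) / 10.56
Y = 58.56 + 7.75 * 2.45 / 10.56
Y = 58.56 + 18.9875 / 10.56
Y = 58.56 + 1.7981
Y = 60.3581

60.3581


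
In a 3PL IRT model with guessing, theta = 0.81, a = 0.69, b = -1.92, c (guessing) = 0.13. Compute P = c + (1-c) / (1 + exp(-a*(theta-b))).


logit = 0.69*(0.81 - -1.92) = 1.8837
P* = 1/(1 + exp(-1.8837)) = 0.868
P = 0.13 + (1 - 0.13) * 0.868
P = 0.8852

0.8852


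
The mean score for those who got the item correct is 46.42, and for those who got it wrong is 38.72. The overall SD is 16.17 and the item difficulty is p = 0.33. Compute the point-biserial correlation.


q = 1 - p = 0.67
rpb = ((M1 - M0) / SD) * sqrt(p * q)
rpb = ((46.42 - 38.72) / 16.17) * sqrt(0.33 * 0.67)
rpb = 0.2239

0.2239


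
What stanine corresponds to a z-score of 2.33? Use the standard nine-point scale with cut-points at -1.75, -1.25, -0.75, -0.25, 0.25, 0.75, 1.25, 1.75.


Stanine boundaries: [-1.75, -1.25, -0.75, -0.25, 0.25, 0.75, 1.25, 1.75]
z = 2.33
Check each boundary:
  z >= -1.75 -> could be stanine 2
  z >= -1.25 -> could be stanine 3
  z >= -0.75 -> could be stanine 4
  z >= -0.25 -> could be stanine 5
  z >= 0.25 -> could be stanine 6
  z >= 0.75 -> could be stanine 7
  z >= 1.25 -> could be stanine 8
  z >= 1.75 -> could be stanine 9
Highest qualifying boundary gives stanine = 9

9


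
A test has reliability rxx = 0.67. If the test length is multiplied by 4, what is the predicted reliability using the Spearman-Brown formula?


r_new = (n * rxx) / (1 + (n-1) * rxx)
r_new = (4 * 0.67) / (1 + 3 * 0.67)
r_new = 2.68 / 3.01
r_new = 0.8904

0.8904


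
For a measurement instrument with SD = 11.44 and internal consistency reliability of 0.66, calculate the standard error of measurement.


SEM = SD * sqrt(1 - rxx)
SEM = 11.44 * sqrt(1 - 0.66)
SEM = 11.44 * sqrt(0.34) = 11.44 * 0.583095
SEM = 6.6706

6.6706


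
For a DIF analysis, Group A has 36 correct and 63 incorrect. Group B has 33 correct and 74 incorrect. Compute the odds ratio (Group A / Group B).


Odds_A = 36/63 = 0.5714
Odds_B = 33/74 = 0.4459
OR = Odds_A / Odds_B = 0.5714 / 0.4459
Exactly, OR = (36 * 74) / (63 * 33) = 2664 / 2079
OR = 1.2814

1.2814


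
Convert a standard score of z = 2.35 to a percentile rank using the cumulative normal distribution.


CDF(z) = 0.5 * (1 + erf(z/sqrt(2)))
erf(1.6617) = 0.9812
CDF = 0.9906
Percentile rank = 0.9906 * 100 = 99.06

99.06


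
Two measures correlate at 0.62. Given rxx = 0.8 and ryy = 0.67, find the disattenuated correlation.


r_corrected = rxy / sqrt(rxx * ryy)
= 0.62 / sqrt(0.8 * 0.67)
= 0.62 / sqrt(0.536)
= 0.62 / 0.73212
r_corrected = 0.8469

0.8469


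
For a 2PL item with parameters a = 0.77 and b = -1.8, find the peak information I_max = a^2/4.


For 2PL, max info at theta = b = -1.8
I_max = a^2 / 4 = 0.77^2 / 4
= 0.5929 / 4
I_max = 0.1482

0.1482


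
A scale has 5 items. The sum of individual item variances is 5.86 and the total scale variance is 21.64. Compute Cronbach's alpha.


alpha = (k/(k-1)) * (1 - sum(si^2)/s_total^2)
= (5/4) * (1 - 5.86/21.64)
alpha = 0.9115

0.9115


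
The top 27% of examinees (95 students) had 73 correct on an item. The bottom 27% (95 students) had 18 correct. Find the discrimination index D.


p_upper = 73/95 = 0.7684
p_lower = 18/95 = 0.1895
D = 0.7684 - 0.1895 = 0.5789

0.5789


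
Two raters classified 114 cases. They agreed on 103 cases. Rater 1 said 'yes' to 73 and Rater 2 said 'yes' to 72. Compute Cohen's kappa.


P_o = 103/114 = 0.903509
P_e = (73*72 + 41*42) / 12996 = 0.536934
kappa = (P_o - P_e) / (1 - P_e)
kappa = (0.903509 - 0.536934) / (1 - 0.536934)
kappa = 0.7916

0.7916


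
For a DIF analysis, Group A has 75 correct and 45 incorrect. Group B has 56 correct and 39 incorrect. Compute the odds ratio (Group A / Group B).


Odds_A = 75/45 = 1.6667
Odds_B = 56/39 = 1.4359
OR = Odds_A / Odds_B = 1.6667 / 1.4359
Exactly, OR = (75 * 39) / (45 * 56) = 2925 / 2520
OR = 1.1607

1.1607


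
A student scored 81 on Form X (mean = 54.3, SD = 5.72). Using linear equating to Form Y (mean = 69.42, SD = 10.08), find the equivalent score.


slope = SD_Y / SD_X = 10.08 / 5.72 ~ 1.7622
intercept = mean_Y - slope * mean_X = 69.42 - (10.08 / 5.72) * 54.3 ~ -26.2695
Y = slope * X + intercept. To avoid rounding drift from the rounded slope/intercept, evaluate the equivalent form Y = mean_Y + SD_Y * (X - mean_X) / SD_X at full precision:
Y = 69.42 + 10.08 * (81 - 54.3) / 5.72
Y = 69.42 + 10.08 * 26.7 / 5.72
Y = 69.42 + 269.136 / 5.72
Y = 69.42 + 47.0517
Y = 116.4717

116.4717


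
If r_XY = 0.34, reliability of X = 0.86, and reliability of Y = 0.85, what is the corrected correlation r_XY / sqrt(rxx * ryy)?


r_corrected = rxy / sqrt(rxx * ryy)
= 0.34 / sqrt(0.86 * 0.85)
= 0.34 / sqrt(0.731)
= 0.34 / 0.854985
r_corrected = 0.3977

0.3977


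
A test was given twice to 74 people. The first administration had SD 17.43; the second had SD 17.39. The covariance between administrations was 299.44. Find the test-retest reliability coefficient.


r = cov(X,Y) / (SD_X * SD_Y)
r = 299.44 / (17.43 * 17.39)
r = 299.44 / 303.1077
r = 0.9879

0.9879


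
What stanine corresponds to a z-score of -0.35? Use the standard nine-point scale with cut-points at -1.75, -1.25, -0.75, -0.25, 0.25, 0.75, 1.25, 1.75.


Stanine boundaries: [-1.75, -1.25, -0.75, -0.25, 0.25, 0.75, 1.25, 1.75]
z = -0.35
Check each boundary:
  z >= -1.75 -> could be stanine 2
  z >= -1.25 -> could be stanine 3
  z >= -0.75 -> could be stanine 4
  z < -0.25
  z < 0.25
  z < 0.75
  z < 1.25
  z < 1.75
Highest qualifying boundary gives stanine = 4

4


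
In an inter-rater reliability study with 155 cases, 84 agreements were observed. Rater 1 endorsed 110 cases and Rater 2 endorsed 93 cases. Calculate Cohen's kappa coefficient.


P_o = 84/155 = 0.541935
P_e = (110*93 + 45*62) / 24025 = 0.541935
kappa = (P_o - P_e) / (1 - P_e)
kappa = (0.541935 - 0.541935) / (1 - 0.541935)
kappa = 0.0

0.0


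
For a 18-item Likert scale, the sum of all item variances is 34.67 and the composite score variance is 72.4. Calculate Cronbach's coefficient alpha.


alpha = (k/(k-1)) * (1 - sum(si^2)/s_total^2)
= (18/17) * (1 - 34.67/72.4)
alpha = 0.5518

0.5518


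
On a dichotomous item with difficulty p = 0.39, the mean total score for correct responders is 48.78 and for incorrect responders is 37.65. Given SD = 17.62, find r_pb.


q = 1 - p = 0.61
rpb = ((M1 - M0) / SD) * sqrt(p * q)
rpb = ((48.78 - 37.65) / 17.62) * sqrt(0.39 * 0.61)
rpb = 0.3081

0.3081


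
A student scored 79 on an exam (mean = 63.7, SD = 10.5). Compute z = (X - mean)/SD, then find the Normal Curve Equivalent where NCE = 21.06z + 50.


z = (X - mean) / SD = (79 - 63.7) / 10.5
z = 15.3 / 10.5
z = 1.4571
NCE = NCE = 21.06z + 50
Carry z at full precision (z = 15.3 / 10.5) into the conversion:
NCE = 21.06 * (15.3 / 10.5) + 50 = 322.218 / 10.5 + 50
NCE = 30.6874 + 50
NCE = 80.6874

80.6874


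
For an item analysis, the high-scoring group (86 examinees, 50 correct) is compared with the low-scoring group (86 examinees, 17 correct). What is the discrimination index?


p_upper = 50/86 = 0.5814
p_lower = 17/86 = 0.1977
D = 0.5814 - 0.1977 = 0.3837

0.3837


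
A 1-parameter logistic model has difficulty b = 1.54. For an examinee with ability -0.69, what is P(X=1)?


theta - b = -0.69 - 1.54 = -2.23
exp(-(theta - b)) = exp(2.23) = 9.2999
P = 1 / (1 + 9.2999)
P = 0.0971

0.0971


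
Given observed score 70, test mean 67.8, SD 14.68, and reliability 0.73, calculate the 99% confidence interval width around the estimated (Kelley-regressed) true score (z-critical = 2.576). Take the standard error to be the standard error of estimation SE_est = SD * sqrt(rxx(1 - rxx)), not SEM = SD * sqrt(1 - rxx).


True score estimate = 0.73*70 + 0.27*67.8 = 69.406
SE_est = SD * sqrt(rxx * (1 - rxx)) = 14.68 * sqrt(0.73 * 0.27) = 14.68 * sqrt(0.1971) = 6.517325
CI = T_est +/- z * SE_est, so width = 2 * z * SE_est = 2 * 2.576 * 6.517325
Width = 33.5773

33.5773


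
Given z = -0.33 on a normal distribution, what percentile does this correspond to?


CDF(z) = 0.5 * (1 + erf(z/sqrt(2)))
erf(-0.2333) = -0.2586
CDF = 0.3707
Percentile rank = 0.3707 * 100 = 37.07

37.07


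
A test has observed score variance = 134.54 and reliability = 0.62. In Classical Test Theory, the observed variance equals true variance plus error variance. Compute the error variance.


var_true = rxx * var_obs = 0.62 * 134.54 = 83.4148
var_error = var_obs - var_true
var_error = 134.54 - 83.4148
var_error = 51.1252

51.1252


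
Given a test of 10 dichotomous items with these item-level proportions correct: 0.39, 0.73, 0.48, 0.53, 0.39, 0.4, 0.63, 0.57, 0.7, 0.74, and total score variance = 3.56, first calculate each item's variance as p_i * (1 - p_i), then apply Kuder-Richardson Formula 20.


For each item, compute p_i * q_i:
  Item 1: 0.39 * 0.61 = 0.2379
  Item 2: 0.73 * 0.27 = 0.1971
  Item 3: 0.48 * 0.52 = 0.2496
  Item 4: 0.53 * 0.47 = 0.2491
  Item 5: 0.39 * 0.61 = 0.2379
  Item 6: 0.4 * 0.6 = 0.24
  Item 7: 0.63 * 0.37 = 0.2331
  Item 8: 0.57 * 0.43 = 0.2451
  Item 9: 0.7 * 0.3 = 0.21
  Item 10: 0.74 * 0.26 = 0.1924
Sum(p_i * q_i) = 0.2379 + 0.1971 + 0.2496 + 0.2491 + 0.2379 + 0.24 + 0.2331 + 0.2451 + 0.21 + 0.1924 = 2.2922
KR-20 = (k/(k-1)) * (1 - Sum(p_i*q_i) / Var_total)
= (10/9) * (1 - 2.2922/3.56)
= 1.1111 * 0.3561
KR-20 = 0.3957

0.3957


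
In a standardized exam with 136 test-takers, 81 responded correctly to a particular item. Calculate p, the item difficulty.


Item difficulty p = number correct / total examinees
p = 81 / 136
p = 0.5956

0.5956


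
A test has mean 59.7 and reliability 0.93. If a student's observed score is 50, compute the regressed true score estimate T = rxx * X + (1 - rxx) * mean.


T_est = rxx * X + (1 - rxx) * mean
T_est = 0.93 * 50 + 0.07 * 59.7
T_est = 46.5 + 4.179
T_est = 50.679

50.679


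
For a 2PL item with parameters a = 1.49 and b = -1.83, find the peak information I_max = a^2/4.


For 2PL, max info at theta = b = -1.83
I_max = a^2 / 4 = 1.49^2 / 4
= 2.2201 / 4
I_max = 0.555

0.555


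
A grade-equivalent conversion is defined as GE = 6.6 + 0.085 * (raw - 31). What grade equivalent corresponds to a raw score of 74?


raw - median = 74 - 31 = 43
slope * diff = 0.085 * 43 = 3.655
GE = 6.6 + 3.655
GE = 10.255

10.255


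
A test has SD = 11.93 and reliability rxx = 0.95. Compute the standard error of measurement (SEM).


SEM = SD * sqrt(1 - rxx)
SEM = 11.93 * sqrt(1 - 0.95)
SEM = 11.93 * sqrt(0.05) = 11.93 * 0.223607
SEM = 2.6676

2.6676


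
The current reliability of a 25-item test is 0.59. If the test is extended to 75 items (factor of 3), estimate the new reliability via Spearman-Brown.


r_new = (n * rxx) / (1 + (n-1) * rxx)
r_new = (3 * 0.59) / (1 + 2 * 0.59)
r_new = 1.77 / 2.18
r_new = 0.8119

0.8119


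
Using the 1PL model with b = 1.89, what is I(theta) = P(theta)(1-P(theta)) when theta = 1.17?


P = 1/(1+exp(-(1.17-1.89))) = 0.3274
I = P*(1-P) = 0.3274 * 0.6726
I = 0.2202

0.2202


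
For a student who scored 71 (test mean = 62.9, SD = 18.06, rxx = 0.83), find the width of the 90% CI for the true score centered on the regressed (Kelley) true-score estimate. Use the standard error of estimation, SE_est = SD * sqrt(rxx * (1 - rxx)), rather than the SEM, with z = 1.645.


True score estimate = 0.83*71 + 0.17*62.9 = 69.623
SE_est = SD * sqrt(rxx * (1 - rxx)) = 18.06 * sqrt(0.83 * 0.17) = 18.06 * sqrt(0.1411) = 6.783928
CI = T_est +/- z * SE_est, so width = 2 * z * SE_est = 2 * 1.645 * 6.783928
Width = 22.3191

22.3191


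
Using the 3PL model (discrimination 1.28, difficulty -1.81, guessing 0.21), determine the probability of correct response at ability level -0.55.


logit = 1.28*(-0.55 - -1.81) = 1.6128
P* = 1/(1 + exp(-1.6128)) = 0.8338
P = 0.21 + (1 - 0.21) * 0.8338
P = 0.8687

0.8687


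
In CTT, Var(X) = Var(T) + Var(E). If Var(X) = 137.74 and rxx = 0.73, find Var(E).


var_true = rxx * var_obs = 0.73 * 137.74 = 100.5502
var_error = var_obs - var_true
var_error = 137.74 - 100.5502
var_error = 37.1898

37.1898


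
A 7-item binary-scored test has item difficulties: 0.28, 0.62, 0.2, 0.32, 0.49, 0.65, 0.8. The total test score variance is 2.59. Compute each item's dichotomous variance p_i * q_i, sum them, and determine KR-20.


For each item, compute p_i * q_i:
  Item 1: 0.28 * 0.72 = 0.2016
  Item 2: 0.62 * 0.38 = 0.2356
  Item 3: 0.2 * 0.8 = 0.16
  Item 4: 0.32 * 0.68 = 0.2176
  Item 5: 0.49 * 0.51 = 0.2499
  Item 6: 0.65 * 0.35 = 0.2275
  Item 7: 0.8 * 0.2 = 0.16
Sum(p_i * q_i) = 0.2016 + 0.2356 + 0.16 + 0.2176 + 0.2499 + 0.2275 + 0.16 = 1.4522
KR-20 = (k/(k-1)) * (1 - Sum(p_i*q_i) / Var_total)
= (7/6) * (1 - 1.4522/2.59)
= 1.1667 * 0.4393
KR-20 = 0.5125

0.5125


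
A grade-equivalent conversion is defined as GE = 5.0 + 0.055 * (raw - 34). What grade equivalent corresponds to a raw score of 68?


raw - median = 68 - 34 = 34
slope * diff = 0.055 * 34 = 1.87
GE = 5.0 + 1.87
GE = 6.87

6.87


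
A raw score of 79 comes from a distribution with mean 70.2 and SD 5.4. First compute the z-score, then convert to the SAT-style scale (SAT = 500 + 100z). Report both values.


z = (X - mean) / SD = (79 - 70.2) / 5.4
z = 8.8 / 5.4
z = 1.6296
SAT-scale = SAT = 500 + 100z
Carry z at full precision (z = 8.8 / 5.4) into the conversion:
SAT-scale = 500 + 100 * (8.8 / 5.4) = 500 + 880 / 5.4
SAT-scale = 500 + 162.963
SAT-scale = 662.963

662.963


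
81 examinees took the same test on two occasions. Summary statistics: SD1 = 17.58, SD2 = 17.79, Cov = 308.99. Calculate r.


r = cov(X,Y) / (SD_X * SD_Y)
r = 308.99 / (17.58 * 17.79)
r = 308.99 / 312.7482
r = 0.988

0.988


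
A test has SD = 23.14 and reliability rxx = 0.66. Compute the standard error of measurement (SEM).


SEM = SD * sqrt(1 - rxx)
SEM = 23.14 * sqrt(1 - 0.66)
SEM = 23.14 * sqrt(0.34) = 23.14 * 0.583095
SEM = 13.4928

13.4928


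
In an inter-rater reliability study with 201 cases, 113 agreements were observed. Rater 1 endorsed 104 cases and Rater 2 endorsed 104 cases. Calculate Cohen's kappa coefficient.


P_o = 113/201 = 0.562189
P_e = (104*104 + 97*97) / 40401 = 0.500606
kappa = (P_o - P_e) / (1 - P_e)
kappa = (0.562189 - 0.500606) / (1 - 0.500606)
kappa = 0.1233

0.1233


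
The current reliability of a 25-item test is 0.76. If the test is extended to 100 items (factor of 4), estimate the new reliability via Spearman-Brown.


r_new = (n * rxx) / (1 + (n-1) * rxx)
r_new = (4 * 0.76) / (1 + 3 * 0.76)
r_new = 3.04 / 3.28
r_new = 0.9268

0.9268


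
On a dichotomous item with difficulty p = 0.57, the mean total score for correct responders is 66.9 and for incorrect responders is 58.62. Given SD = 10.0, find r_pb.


q = 1 - p = 0.43
rpb = ((M1 - M0) / SD) * sqrt(p * q)
rpb = ((66.9 - 58.62) / 10.0) * sqrt(0.57 * 0.43)
rpb = 0.4099

0.4099


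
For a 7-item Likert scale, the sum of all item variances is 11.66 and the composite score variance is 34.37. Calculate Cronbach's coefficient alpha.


alpha = (k/(k-1)) * (1 - sum(si^2)/s_total^2)
= (7/6) * (1 - 11.66/34.37)
alpha = 0.7709

0.7709


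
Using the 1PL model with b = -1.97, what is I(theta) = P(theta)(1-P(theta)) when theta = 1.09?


P = 1/(1+exp(-(1.09--1.97))) = 0.9552
I = P*(1-P) = 0.9552 * 0.0448
I = 0.0428

0.0428


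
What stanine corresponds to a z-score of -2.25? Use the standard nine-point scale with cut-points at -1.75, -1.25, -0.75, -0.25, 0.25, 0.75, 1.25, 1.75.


Stanine boundaries: [-1.75, -1.25, -0.75, -0.25, 0.25, 0.75, 1.25, 1.75]
z = -2.25
Check each boundary:
  z < -1.75
  z < -1.25
  z < -0.75
  z < -0.25
  z < 0.25
  z < 0.75
  z < 1.25
  z < 1.75
Highest qualifying boundary gives stanine = 1

1


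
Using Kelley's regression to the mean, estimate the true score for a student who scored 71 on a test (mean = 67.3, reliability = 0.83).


T_est = rxx * X + (1 - rxx) * mean
T_est = 0.83 * 71 + 0.17 * 67.3
T_est = 58.93 + 11.441
T_est = 70.371

70.371


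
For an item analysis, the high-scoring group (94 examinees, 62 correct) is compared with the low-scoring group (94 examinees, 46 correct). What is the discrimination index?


p_upper = 62/94 = 0.6596
p_lower = 46/94 = 0.4894
D = 0.6596 - 0.4894 = 0.1702

0.1702


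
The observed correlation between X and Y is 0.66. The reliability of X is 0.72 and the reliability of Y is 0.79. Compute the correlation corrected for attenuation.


r_corrected = rxy / sqrt(rxx * ryy)
= 0.66 / sqrt(0.72 * 0.79)
= 0.66 / sqrt(0.5688)
= 0.66 / 0.754188
r_corrected = 0.8751

0.8751


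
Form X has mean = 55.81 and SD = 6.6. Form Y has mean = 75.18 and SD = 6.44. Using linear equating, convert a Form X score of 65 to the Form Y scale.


slope = SD_Y / SD_X = 6.44 / 6.6 ~ 0.9758
intercept = mean_Y - slope * mean_X = 75.18 - (6.44 / 6.6) * 55.81 ~ 20.723
Y = slope * X + intercept. To avoid rounding drift from the rounded slope/intercept, evaluate the equivalent form Y = mean_Y + SD_Y * (X - mean_X) / SD_X at full precision:
Y = 75.18 + 6.44 * (65 - 55.81) / 6.6
Y = 75.18 + 6.44 * 9.19 / 6.6
Y = 75.18 + 59.1836 / 6.6
Y = 75.18 + 8.9672
Y = 84.1472

84.1472


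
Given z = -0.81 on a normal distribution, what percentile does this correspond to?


CDF(z) = 0.5 * (1 + erf(z/sqrt(2)))
erf(-0.5728) = -0.5821
CDF = 0.209
Percentile rank = 0.209 * 100 = 20.9

20.9


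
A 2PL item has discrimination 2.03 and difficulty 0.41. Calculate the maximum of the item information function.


For 2PL, max info at theta = b = 0.41
I_max = a^2 / 4 = 2.03^2 / 4
= 4.1209 / 4
I_max = 1.0302

1.0302


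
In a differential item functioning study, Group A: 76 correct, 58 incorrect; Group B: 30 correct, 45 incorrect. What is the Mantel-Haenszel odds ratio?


Odds_A = 76/58 = 1.3103
Odds_B = 30/45 = 0.6667
OR = Odds_A / Odds_B = 1.3103 / 0.6667
Exactly, OR = (76 * 45) / (58 * 30) = 3420 / 1740
OR = 1.9655

1.9655


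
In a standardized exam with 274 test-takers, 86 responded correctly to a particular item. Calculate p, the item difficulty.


Item difficulty p = number correct / total examinees
p = 86 / 274
p = 0.3139

0.3139


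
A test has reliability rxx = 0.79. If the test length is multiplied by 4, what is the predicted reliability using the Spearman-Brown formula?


r_new = (n * rxx) / (1 + (n-1) * rxx)
r_new = (4 * 0.79) / (1 + 3 * 0.79)
r_new = 3.16 / 3.37
r_new = 0.9377

0.9377


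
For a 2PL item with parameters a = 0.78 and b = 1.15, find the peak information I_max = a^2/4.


For 2PL, max info at theta = b = 1.15
I_max = a^2 / 4 = 0.78^2 / 4
= 0.6084 / 4
I_max = 0.1521

0.1521


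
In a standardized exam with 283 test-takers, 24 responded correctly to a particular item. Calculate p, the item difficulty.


Item difficulty p = number correct / total examinees
p = 24 / 283
p = 0.0848

0.0848


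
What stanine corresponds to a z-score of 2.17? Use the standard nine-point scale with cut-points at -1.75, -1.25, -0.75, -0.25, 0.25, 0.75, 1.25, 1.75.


Stanine boundaries: [-1.75, -1.25, -0.75, -0.25, 0.25, 0.75, 1.25, 1.75]
z = 2.17
Check each boundary:
  z >= -1.75 -> could be stanine 2
  z >= -1.25 -> could be stanine 3
  z >= -0.75 -> could be stanine 4
  z >= -0.25 -> could be stanine 5
  z >= 0.25 -> could be stanine 6
  z >= 0.75 -> could be stanine 7
  z >= 1.25 -> could be stanine 8
  z >= 1.75 -> could be stanine 9
Highest qualifying boundary gives stanine = 9

9


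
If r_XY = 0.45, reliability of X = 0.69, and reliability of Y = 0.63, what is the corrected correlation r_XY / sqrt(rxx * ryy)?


r_corrected = rxy / sqrt(rxx * ryy)
= 0.45 / sqrt(0.69 * 0.63)
= 0.45 / sqrt(0.4347)
= 0.45 / 0.659318
r_corrected = 0.6825

0.6825


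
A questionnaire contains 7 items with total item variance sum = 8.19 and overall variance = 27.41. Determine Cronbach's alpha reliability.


alpha = (k/(k-1)) * (1 - sum(si^2)/s_total^2)
= (7/6) * (1 - 8.19/27.41)
alpha = 0.8181

0.8181


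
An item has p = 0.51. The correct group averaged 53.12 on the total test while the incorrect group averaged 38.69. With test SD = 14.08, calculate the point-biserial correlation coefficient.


q = 1 - p = 0.49
rpb = ((M1 - M0) / SD) * sqrt(p * q)
rpb = ((53.12 - 38.69) / 14.08) * sqrt(0.51 * 0.49)
rpb = 0.5123

0.5123


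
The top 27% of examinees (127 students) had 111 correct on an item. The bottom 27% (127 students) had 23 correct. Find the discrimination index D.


p_upper = 111/127 = 0.874
p_lower = 23/127 = 0.1811
D = 0.874 - 0.1811 = 0.6929

0.6929


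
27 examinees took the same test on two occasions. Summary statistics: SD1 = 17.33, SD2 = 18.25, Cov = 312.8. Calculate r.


r = cov(X,Y) / (SD_X * SD_Y)
r = 312.8 / (17.33 * 18.25)
r = 312.8 / 316.2725
r = 0.989

0.989


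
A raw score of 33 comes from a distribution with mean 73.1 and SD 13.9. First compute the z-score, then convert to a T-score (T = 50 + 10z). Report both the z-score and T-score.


z = (X - mean) / SD = (33 - 73.1) / 13.9
z = -40.1 / 13.9
z = -2.8849
T-score = T = 50 + 10z
Carry z at full precision (z = -40.1 / 13.9) into the conversion:
T-score = 50 + 10 * (-40.1 / 13.9) = 50 + -401 / 13.9
T-score = 50 + -28.8489
T-score = 21.1511

21.1511


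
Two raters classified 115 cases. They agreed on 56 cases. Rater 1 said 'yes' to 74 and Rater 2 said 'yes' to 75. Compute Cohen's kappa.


P_o = 56/115 = 0.486957
P_e = (74*75 + 41*40) / 13225 = 0.543667
kappa = (P_o - P_e) / (1 - P_e)
kappa = (0.486957 - 0.543667) / (1 - 0.543667)
kappa = -0.1243

-0.1243


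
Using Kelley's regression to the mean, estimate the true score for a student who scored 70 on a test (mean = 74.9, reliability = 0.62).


T_est = rxx * X + (1 - rxx) * mean
T_est = 0.62 * 70 + 0.38 * 74.9
T_est = 43.4 + 28.462
T_est = 71.862

71.862


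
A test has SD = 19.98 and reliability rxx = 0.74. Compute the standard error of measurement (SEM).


SEM = SD * sqrt(1 - rxx)
SEM = 19.98 * sqrt(1 - 0.74)
SEM = 19.98 * sqrt(0.26) = 19.98 * 0.509902
SEM = 10.1878

10.1878


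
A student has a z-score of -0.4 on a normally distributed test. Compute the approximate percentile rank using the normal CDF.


CDF(z) = 0.5 * (1 + erf(z/sqrt(2)))
erf(-0.2828) = -0.3108
CDF = 0.3446
Percentile rank = 0.3446 * 100 = 34.46

34.46


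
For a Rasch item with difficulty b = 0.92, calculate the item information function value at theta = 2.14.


P = 1/(1+exp(-(2.14-0.92))) = 0.7721
I = P*(1-P) = 0.7721 * 0.2279
I = 0.176

0.176


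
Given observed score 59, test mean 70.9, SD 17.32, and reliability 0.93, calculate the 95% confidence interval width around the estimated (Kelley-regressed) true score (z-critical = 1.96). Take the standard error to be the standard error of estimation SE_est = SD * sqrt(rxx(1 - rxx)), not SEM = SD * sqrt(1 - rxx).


True score estimate = 0.93*59 + 0.07*70.9 = 59.833
SE_est = SD * sqrt(rxx * (1 - rxx)) = 17.32 * sqrt(0.93 * 0.07) = 17.32 * sqrt(0.0651) = 4.419146
CI = T_est +/- z * SE_est, so width = 2 * z * SE_est = 2 * 1.96 * 4.419146
Width = 17.3231

17.3231


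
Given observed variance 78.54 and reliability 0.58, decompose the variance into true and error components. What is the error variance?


var_true = rxx * var_obs = 0.58 * 78.54 = 45.5532
var_error = var_obs - var_true
var_error = 78.54 - 45.5532
var_error = 32.9868

32.9868


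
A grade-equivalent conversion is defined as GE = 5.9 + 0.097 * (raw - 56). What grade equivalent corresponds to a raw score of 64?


raw - median = 64 - 56 = 8
slope * diff = 0.097 * 8 = 0.776
GE = 5.9 + 0.776
GE = 6.676

6.676


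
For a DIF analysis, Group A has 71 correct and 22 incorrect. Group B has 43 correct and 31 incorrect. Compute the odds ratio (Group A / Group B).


Odds_A = 71/22 = 3.2273
Odds_B = 43/31 = 1.3871
OR = Odds_A / Odds_B = 3.2273 / 1.3871
Exactly, OR = (71 * 31) / (22 * 43) = 2201 / 946
OR = 2.3266

2.3266


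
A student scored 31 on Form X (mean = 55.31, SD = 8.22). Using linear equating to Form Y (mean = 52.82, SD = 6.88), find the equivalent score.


slope = SD_Y / SD_X = 6.88 / 8.22 ~ 0.837
intercept = mean_Y - slope * mean_X = 52.82 - (6.88 / 8.22) * 55.31 ~ 6.5265
Y = slope * X + intercept. To avoid rounding drift from the rounded slope/intercept, evaluate the equivalent form Y = mean_Y + SD_Y * (X - mean_X) / SD_X at full precision:
Y = 52.82 + 6.88 * (31 - 55.31) / 8.22
Y = 52.82 - 6.88 * 24.31 / 8.22
Y = 52.82 - 167.2528 / 8.22
Y = 52.82 - 20.3471
Y = 32.4729

32.4729


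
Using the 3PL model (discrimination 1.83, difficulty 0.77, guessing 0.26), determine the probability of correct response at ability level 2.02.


logit = 1.83*(2.02 - 0.77) = 2.2875
P* = 1/(1 + exp(-2.2875)) = 0.9078
P = 0.26 + (1 - 0.26) * 0.9078
P = 0.9318

0.9318


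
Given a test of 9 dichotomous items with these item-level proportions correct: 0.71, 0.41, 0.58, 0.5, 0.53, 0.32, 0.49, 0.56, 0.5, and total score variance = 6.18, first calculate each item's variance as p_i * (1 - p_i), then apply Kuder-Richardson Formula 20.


For each item, compute p_i * q_i:
  Item 1: 0.71 * 0.29 = 0.2059
  Item 2: 0.41 * 0.59 = 0.2419
  Item 3: 0.58 * 0.42 = 0.2436
  Item 4: 0.5 * 0.5 = 0.25
  Item 5: 0.53 * 0.47 = 0.2491
  Item 6: 0.32 * 0.68 = 0.2176
  Item 7: 0.49 * 0.51 = 0.2499
  Item 8: 0.56 * 0.44 = 0.2464
  Item 9: 0.5 * 0.5 = 0.25
Sum(p_i * q_i) = 0.2059 + 0.2419 + 0.2436 + 0.25 + 0.2491 + 0.2176 + 0.2499 + 0.2464 + 0.25 = 2.1544
KR-20 = (k/(k-1)) * (1 - Sum(p_i*q_i) / Var_total)
= (9/8) * (1 - 2.1544/6.18)
= 1.125 * 0.6514
KR-20 = 0.7328

0.7328


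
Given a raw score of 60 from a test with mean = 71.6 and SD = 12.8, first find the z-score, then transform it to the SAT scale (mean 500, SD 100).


z = (X - mean) / SD = (60 - 71.6) / 12.8
z = -11.6 / 12.8
z = -0.9062
SAT-scale = SAT = 500 + 100z
Carry z at full precision (z = -11.6 / 12.8) into the conversion:
SAT-scale = 500 + 100 * (-11.6 / 12.8) = 500 + -1160 / 12.8
SAT-scale = 500 + -90.625
SAT-scale = 409.375

409.375


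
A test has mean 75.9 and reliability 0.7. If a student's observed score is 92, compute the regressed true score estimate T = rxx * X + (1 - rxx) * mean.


T_est = rxx * X + (1 - rxx) * mean
T_est = 0.7 * 92 + 0.3 * 75.9
T_est = 64.4 + 22.77
T_est = 87.17

87.17


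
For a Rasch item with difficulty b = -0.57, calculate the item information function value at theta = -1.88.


P = 1/(1+exp(-(-1.88--0.57))) = 0.2125
I = P*(1-P) = 0.2125 * 0.7875
I = 0.1673

0.1673


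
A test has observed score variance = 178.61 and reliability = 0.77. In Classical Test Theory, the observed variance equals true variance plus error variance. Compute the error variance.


var_true = rxx * var_obs = 0.77 * 178.61 = 137.5297
var_error = var_obs - var_true
var_error = 178.61 - 137.5297
var_error = 41.0803

41.0803


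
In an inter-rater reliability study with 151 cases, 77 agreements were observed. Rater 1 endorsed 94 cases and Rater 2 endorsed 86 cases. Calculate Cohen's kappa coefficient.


P_o = 77/151 = 0.509934
P_e = (94*86 + 57*65) / 22801 = 0.517039
kappa = (P_o - P_e) / (1 - P_e)
kappa = (0.509934 - 0.517039) / (1 - 0.517039)
kappa = -0.0147

-0.0147


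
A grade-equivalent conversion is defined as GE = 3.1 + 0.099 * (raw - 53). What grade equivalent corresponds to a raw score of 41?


raw - median = 41 - 53 = -12
slope * diff = 0.099 * -12 = -1.188
GE = 3.1 + -1.188
GE = 1.912

1.912


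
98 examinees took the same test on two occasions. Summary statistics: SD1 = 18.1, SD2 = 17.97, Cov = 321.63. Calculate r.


r = cov(X,Y) / (SD_X * SD_Y)
r = 321.63 / (18.1 * 17.97)
r = 321.63 / 325.257
r = 0.9888

0.9888


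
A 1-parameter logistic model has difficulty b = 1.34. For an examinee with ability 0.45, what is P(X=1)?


theta - b = 0.45 - 1.34 = -0.89
exp(-(theta - b)) = exp(0.89) = 2.4351
P = 1 / (1 + 2.4351)
P = 0.2911

0.2911


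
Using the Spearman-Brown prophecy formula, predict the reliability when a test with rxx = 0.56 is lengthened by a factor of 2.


r_new = (n * rxx) / (1 + (n-1) * rxx)
r_new = (2 * 0.56) / (1 + 1 * 0.56)
r_new = 1.12 / 1.56
r_new = 0.7179

0.7179


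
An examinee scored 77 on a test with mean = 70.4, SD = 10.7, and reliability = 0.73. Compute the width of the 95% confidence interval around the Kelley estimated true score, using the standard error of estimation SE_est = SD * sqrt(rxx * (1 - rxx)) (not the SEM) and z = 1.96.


True score estimate = 0.73*77 + 0.27*70.4 = 75.218
SE_est = SD * sqrt(rxx * (1 - rxx)) = 10.7 * sqrt(0.73 * 0.27) = 10.7 * sqrt(0.1971) = 4.750366
CI = T_est +/- z * SE_est, so width = 2 * z * SE_est = 2 * 1.96 * 4.750366
Width = 18.6214

18.6214


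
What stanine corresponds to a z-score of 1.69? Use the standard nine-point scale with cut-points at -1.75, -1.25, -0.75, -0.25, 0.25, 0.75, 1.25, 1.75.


Stanine boundaries: [-1.75, -1.25, -0.75, -0.25, 0.25, 0.75, 1.25, 1.75]
z = 1.69
Check each boundary:
  z >= -1.75 -> could be stanine 2
  z >= -1.25 -> could be stanine 3
  z >= -0.75 -> could be stanine 4
  z >= -0.25 -> could be stanine 5
  z >= 0.25 -> could be stanine 6
  z >= 0.75 -> could be stanine 7
  z >= 1.25 -> could be stanine 8
  z < 1.75
Highest qualifying boundary gives stanine = 8

8


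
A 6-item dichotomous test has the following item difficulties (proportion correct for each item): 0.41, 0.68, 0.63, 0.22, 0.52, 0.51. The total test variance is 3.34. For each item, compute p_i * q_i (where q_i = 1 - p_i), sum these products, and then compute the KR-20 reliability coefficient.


For each item, compute p_i * q_i:
  Item 1: 0.41 * 0.59 = 0.2419
  Item 2: 0.68 * 0.32 = 0.2176
  Item 3: 0.63 * 0.37 = 0.2331
  Item 4: 0.22 * 0.78 = 0.1716
  Item 5: 0.52 * 0.48 = 0.2496
  Item 6: 0.51 * 0.49 = 0.2499
Sum(p_i * q_i) = 0.2419 + 0.2176 + 0.2331 + 0.1716 + 0.2496 + 0.2499 = 1.3637
KR-20 = (k/(k-1)) * (1 - Sum(p_i*q_i) / Var_total)
= (6/5) * (1 - 1.3637/3.34)
= 1.2 * 0.5917
KR-20 = 0.71

0.71


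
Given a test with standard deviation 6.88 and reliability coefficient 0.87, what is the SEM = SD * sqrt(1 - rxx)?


SEM = SD * sqrt(1 - rxx)
SEM = 6.88 * sqrt(1 - 0.87)
SEM = 6.88 * sqrt(0.13) = 6.88 * 0.360555
SEM = 2.4806

2.4806


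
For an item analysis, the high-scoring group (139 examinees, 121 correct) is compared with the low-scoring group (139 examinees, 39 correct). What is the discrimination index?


p_upper = 121/139 = 0.8705
p_lower = 39/139 = 0.2806
D = 0.8705 - 0.2806 = 0.5899

0.5899


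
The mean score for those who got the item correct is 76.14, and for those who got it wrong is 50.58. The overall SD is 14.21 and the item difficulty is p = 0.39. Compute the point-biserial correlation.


q = 1 - p = 0.61
rpb = ((M1 - M0) / SD) * sqrt(p * q)
rpb = ((76.14 - 50.58) / 14.21) * sqrt(0.39 * 0.61)
rpb = 0.8773

0.8773


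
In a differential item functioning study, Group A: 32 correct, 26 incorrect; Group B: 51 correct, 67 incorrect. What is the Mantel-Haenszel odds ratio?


Odds_A = 32/26 = 1.2308
Odds_B = 51/67 = 0.7612
OR = Odds_A / Odds_B = 1.2308 / 0.7612
Exactly, OR = (32 * 67) / (26 * 51) = 2144 / 1326
OR = 1.6169

1.6169


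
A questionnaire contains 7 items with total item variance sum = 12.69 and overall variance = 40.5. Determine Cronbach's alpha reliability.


alpha = (k/(k-1)) * (1 - sum(si^2)/s_total^2)
= (7/6) * (1 - 12.69/40.5)
alpha = 0.8011

0.8011


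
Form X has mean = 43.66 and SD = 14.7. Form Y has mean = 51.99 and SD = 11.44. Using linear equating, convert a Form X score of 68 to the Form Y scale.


slope = SD_Y / SD_X = 11.44 / 14.7 ~ 0.7782
intercept = mean_Y - slope * mean_X = 51.99 - (11.44 / 14.7) * 43.66 ~ 18.0124
Y = slope * X + intercept. To avoid rounding drift from the rounded slope/intercept, evaluate the equivalent form Y = mean_Y + SD_Y * (X - mean_X) / SD_X at full precision:
Y = 51.99 + 11.44 * (68 - 43.66) / 14.7
Y = 51.99 + 11.44 * 24.34 / 14.7
Y = 51.99 + 278.4496 / 14.7
Y = 51.99 + 18.9421
Y = 70.9321

70.9321


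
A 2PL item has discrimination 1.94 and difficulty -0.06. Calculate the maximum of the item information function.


For 2PL, max info at theta = b = -0.06
I_max = a^2 / 4 = 1.94^2 / 4
= 3.7636 / 4
I_max = 0.9409

0.9409


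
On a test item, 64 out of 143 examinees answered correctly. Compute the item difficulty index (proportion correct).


Item difficulty p = number correct / total examinees
p = 64 / 143
p = 0.4476

0.4476


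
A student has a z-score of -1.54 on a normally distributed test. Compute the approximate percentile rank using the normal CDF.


CDF(z) = 0.5 * (1 + erf(z/sqrt(2)))
erf(-1.0889) = -0.8764
CDF = 0.0618
Percentile rank = 0.0618 * 100 = 6.18

6.18


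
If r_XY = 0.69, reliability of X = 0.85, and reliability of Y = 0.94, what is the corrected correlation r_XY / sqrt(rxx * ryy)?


r_corrected = rxy / sqrt(rxx * ryy)
= 0.69 / sqrt(0.85 * 0.94)
= 0.69 / sqrt(0.799)
= 0.69 / 0.893868
r_corrected = 0.7719

0.7719


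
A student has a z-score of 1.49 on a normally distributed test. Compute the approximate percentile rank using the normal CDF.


CDF(z) = 0.5 * (1 + erf(z/sqrt(2)))
erf(1.0536) = 0.8638
CDF = 0.9319
Percentile rank = 0.9319 * 100 = 93.19

93.19


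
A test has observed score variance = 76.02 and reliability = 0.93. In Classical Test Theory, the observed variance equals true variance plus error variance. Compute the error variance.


var_true = rxx * var_obs = 0.93 * 76.02 = 70.6986
var_error = var_obs - var_true
var_error = 76.02 - 70.6986
var_error = 5.3214

5.3214


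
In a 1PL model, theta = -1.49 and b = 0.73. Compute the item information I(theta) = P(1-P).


P = 1/(1+exp(-(-1.49-0.73))) = 0.098
I = P*(1-P) = 0.098 * 0.902
I = 0.0884

0.0884


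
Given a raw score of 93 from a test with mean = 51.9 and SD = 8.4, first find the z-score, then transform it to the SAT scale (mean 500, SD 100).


z = (X - mean) / SD = (93 - 51.9) / 8.4
z = 41.1 / 8.4
z = 4.8929
SAT-scale = SAT = 500 + 100z
Carry z at full precision (z = 41.1 / 8.4) into the conversion:
SAT-scale = 500 + 100 * (41.1 / 8.4) = 500 + 4110 / 8.4
SAT-scale = 500 + 489.2857
SAT-scale = 989.2857

989.2857


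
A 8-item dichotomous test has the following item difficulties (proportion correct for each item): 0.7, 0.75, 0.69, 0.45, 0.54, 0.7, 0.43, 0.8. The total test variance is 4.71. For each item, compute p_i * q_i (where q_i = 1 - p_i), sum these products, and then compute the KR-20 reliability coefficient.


For each item, compute p_i * q_i:
  Item 1: 0.7 * 0.3 = 0.21
  Item 2: 0.75 * 0.25 = 0.1875
  Item 3: 0.69 * 0.31 = 0.2139
  Item 4: 0.45 * 0.55 = 0.2475
  Item 5: 0.54 * 0.46 = 0.2484
  Item 6: 0.7 * 0.3 = 0.21
  Item 7: 0.43 * 0.57 = 0.2451
  Item 8: 0.8 * 0.2 = 0.16
Sum(p_i * q_i) = 0.21 + 0.1875 + 0.2139 + 0.2475 + 0.2484 + 0.21 + 0.2451 + 0.16 = 1.7224
KR-20 = (k/(k-1)) * (1 - Sum(p_i*q_i) / Var_total)
= (8/7) * (1 - 1.7224/4.71)
= 1.1429 * 0.6343
KR-20 = 0.7249

0.7249


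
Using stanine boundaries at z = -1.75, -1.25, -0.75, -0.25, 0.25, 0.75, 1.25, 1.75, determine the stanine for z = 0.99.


Stanine boundaries: [-1.75, -1.25, -0.75, -0.25, 0.25, 0.75, 1.25, 1.75]
z = 0.99
Check each boundary:
  z >= -1.75 -> could be stanine 2
  z >= -1.25 -> could be stanine 3
  z >= -0.75 -> could be stanine 4
  z >= -0.25 -> could be stanine 5
  z >= 0.25 -> could be stanine 6
  z >= 0.75 -> could be stanine 7
  z < 1.25
  z < 1.75
Highest qualifying boundary gives stanine = 7

7


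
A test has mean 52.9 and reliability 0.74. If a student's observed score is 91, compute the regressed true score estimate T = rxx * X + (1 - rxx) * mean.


T_est = rxx * X + (1 - rxx) * mean
T_est = 0.74 * 91 + 0.26 * 52.9
T_est = 67.34 + 13.754
T_est = 81.094

81.094


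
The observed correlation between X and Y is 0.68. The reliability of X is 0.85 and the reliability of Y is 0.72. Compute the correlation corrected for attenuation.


r_corrected = rxy / sqrt(rxx * ryy)
= 0.68 / sqrt(0.85 * 0.72)
= 0.68 / sqrt(0.612)
= 0.68 / 0.782304
r_corrected = 0.8692

0.8692


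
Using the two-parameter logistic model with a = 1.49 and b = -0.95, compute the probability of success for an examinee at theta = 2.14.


a*(theta - b) = 1.49 * (2.14 - -0.95) = 4.6041
exp(-4.6041) = 0.01
P = 1 / (1 + 0.01)
P = 0.9901

0.9901


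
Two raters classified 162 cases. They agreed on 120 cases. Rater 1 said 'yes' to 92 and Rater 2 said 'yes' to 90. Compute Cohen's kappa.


P_o = 120/162 = 0.740741
P_e = (92*90 + 70*72) / 26244 = 0.507545
kappa = (P_o - P_e) / (1 - P_e)
kappa = (0.740741 - 0.507545) / (1 - 0.507545)
kappa = 0.4735

0.4735
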